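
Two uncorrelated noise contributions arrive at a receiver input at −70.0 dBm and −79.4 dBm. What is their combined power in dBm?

−69.5 dBm

Convert to linear, add, convert back:
P₁ = 1.00×10⁻¹⁰ W, P₂ = 1.15×10⁻¹¹ W
P_tot = 1.11×10⁻¹⁰ W → 10 log₁₀(P_tot / 10⁻³) = −69.5 dBm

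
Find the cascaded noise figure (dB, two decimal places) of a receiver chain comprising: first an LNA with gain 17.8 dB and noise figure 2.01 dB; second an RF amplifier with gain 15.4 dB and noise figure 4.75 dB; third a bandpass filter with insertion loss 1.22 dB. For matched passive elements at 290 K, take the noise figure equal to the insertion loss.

2.10 dB

Convert to linear (a loss of L dB is a gain of −L dB): F_i = 10^(NF_i/10), G_i = 10^(G_i,dB/10)
  Stage 1: F_1 = 10^(2.01/10) = 1.589, G_1 = 10^(17.8/10) = 60.26
  Stage 2: F_2 = 10^(4.75/10) = 2.985, G_2 = 10^(15.4/10) = 34.67
  Stage 3: F_3 = 10^(1.22/10) = 1.324, G_3 = 10^(−1.22/10) = 0.7551
Friis cascade:
  F = 1.589 + (2.985 − 1)/60.26 + (1.324 − 1)/2089 = 1.622
NF = 10 log₁₀(1.622) = 2.10 dB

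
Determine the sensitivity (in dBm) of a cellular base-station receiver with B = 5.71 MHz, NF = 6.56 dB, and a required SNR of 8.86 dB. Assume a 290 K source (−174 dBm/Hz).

Sensitivity = −174 + 10 log₁₀(B) + NF + SNR_min
= −174 + 67.57 + 6.56 + 8.86
= −91.01 dBm → −91.0 dBm

−91.0 dBm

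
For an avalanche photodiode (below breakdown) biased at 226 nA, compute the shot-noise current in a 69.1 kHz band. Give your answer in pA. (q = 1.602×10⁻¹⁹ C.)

I_n = √(2qI·B)
2qI·B = 2 × 1.602×10⁻¹⁹ × 2.26×10⁻⁷ × 6.91×10⁴ = 5.00×10⁻²¹ A²
I_n = √(5.00×10⁻²¹) = 7.07×10⁻¹¹ A = 70.7 pA

70.7 pA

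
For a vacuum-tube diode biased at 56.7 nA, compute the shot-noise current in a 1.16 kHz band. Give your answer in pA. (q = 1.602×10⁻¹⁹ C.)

4.59 pA

I_n = √(2qI·B)
2qI·B = 2 × 1.602×10⁻¹⁹ × 5.67×10⁻⁸ × 1.16×10³ = 2.11×10⁻²³ A²
I_n = √(2.11×10⁻²³) = 4.59×10⁻¹² A = 4.59 pA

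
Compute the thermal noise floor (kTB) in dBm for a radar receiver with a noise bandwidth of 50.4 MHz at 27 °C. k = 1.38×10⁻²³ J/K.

T = 27 °C + 273.15 = 300.15 K
P_n = kTB = 1.38×10⁻²³ × 300.15 × 5.04×10⁷ = 2.09×10⁻¹³ W
In dBm: 10 log₁₀(2.09×10⁻¹³ / 10⁻³) = −96.8 dBm

−96.8 dBm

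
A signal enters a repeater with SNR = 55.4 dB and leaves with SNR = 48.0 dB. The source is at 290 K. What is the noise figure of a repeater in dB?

NF (dB) = SNR_in(dB) − SNR_out(dB) when the source is at T₀
NF = 55.4 − 48.0 = 7.4 dB

7.4 dB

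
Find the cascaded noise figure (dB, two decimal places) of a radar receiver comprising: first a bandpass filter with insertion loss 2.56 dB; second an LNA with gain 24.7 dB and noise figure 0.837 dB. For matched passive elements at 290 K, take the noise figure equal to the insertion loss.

3.40 dB

Convert to linear (a loss of L dB is a gain of −L dB): F_i = 10^(NF_i/10), G_i = 10^(G_i,dB/10)
  Stage 1: F_1 = 10^(2.56/10) = 1.803, G_1 = 10^(−2.56/10) = 0.5546
  Stage 2: F_2 = 10^(0.837/10) = 1.213, G_2 = 10^(24.7/10) = 295.1
Friis cascade:
  F = 1.803 + (1.213 − 1)/0.5546 = 2.186
NF = 10 log₁₀(2.186) = 3.40 dB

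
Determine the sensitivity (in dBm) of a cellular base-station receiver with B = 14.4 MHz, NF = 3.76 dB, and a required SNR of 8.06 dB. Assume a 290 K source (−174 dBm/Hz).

−90.6 dBm

Sensitivity = −174 + 10 log₁₀(B) + NF + SNR_min
= −174 + 71.58 + 3.76 + 8.06
= −90.60 dBm → −90.6 dBm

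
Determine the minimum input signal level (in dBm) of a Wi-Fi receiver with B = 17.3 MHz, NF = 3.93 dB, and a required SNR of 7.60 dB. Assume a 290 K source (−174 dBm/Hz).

Sensitivity = −174 + 10 log₁₀(B) + NF + SNR_min
= −174 + 72.38 + 3.93 + 7.60
= −90.09 dBm → −90.1 dBm

−90.1 dBm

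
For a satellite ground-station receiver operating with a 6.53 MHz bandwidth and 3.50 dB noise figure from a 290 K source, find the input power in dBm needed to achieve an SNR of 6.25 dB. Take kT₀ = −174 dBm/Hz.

Sensitivity = −174 + 10 log₁₀(B) + NF + SNR_min
= −174 + 68.15 + 3.50 + 6.25
= −96.10 dBm → −96.1 dBm

−96.1 dBm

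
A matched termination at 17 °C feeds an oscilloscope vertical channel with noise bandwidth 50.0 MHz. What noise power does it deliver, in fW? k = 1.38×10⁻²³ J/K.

T = 17 °C + 273.15 = 290.15 K
P_n = kTB = 1.38×10⁻²³ × 290.15 × 5.00×10⁷ = 2.00×10⁻¹³ W = 200 fW

200 fW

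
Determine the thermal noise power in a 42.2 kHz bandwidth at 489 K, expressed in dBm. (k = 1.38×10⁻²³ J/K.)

−125.5 dBm

P_n = kTB = 1.38×10⁻²³ × 489 × 4.22×10⁴ = 2.85×10⁻¹⁶ W
In dBm: 10 log₁₀(2.85×10⁻¹⁶ / 10⁻³) = −125.5 dBm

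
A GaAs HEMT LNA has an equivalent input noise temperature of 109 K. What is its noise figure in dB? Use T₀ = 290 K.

F = 1 + T_e/T₀ = 1 + 109/290 = 1.37586
NF = 10 log₁₀(1.37586) = 1.39 dB

1.39 dB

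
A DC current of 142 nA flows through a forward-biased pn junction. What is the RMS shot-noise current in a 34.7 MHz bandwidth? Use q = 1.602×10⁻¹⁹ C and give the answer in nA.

I_n = √(2qI·B)
2qI·B = 2 × 1.602×10⁻¹⁹ × 1.42×10⁻⁷ × 3.47×10⁷ = 1.58×10⁻¹⁸ A²
I_n = √(1.58×10⁻¹⁸) = 1.26×10⁻⁹ A = 1.26 nA

1.26 nA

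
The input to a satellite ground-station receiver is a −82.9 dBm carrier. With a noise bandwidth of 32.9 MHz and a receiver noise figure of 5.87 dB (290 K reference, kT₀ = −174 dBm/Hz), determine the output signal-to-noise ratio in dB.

10.1 dB

Noise floor: N = −174 + 10 log₁₀(B) + NF
10 log₁₀(3.29×10⁷) = 75.17 dB
N = −174 + 75.17 + 5.87 = −92.96 dBm
SNR = P_sig − N = −82.9 − (−92.96) = 10.06 dB → 10.1 dB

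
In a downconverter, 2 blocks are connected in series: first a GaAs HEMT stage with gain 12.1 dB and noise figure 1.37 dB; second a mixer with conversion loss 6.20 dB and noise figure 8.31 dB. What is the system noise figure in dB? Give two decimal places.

2.37 dB

Convert to linear (a loss of L dB is a gain of −L dB): F_i = 10^(NF_i/10), G_i = 10^(G_i,dB/10)
  Stage 1: F_1 = 10^(1.37/10) = 1.371, G_1 = 10^(12.1/10) = 16.22
  Stage 2: F_2 = 10^(8.31/10) = 6.776, G_2 = 10^(−6.20/10) = 0.2399
Friis cascade:
  F = 1.371 + (6.776 − 1)/16.22 = 1.727
NF = 10 log₁₀(1.727) = 2.37 dB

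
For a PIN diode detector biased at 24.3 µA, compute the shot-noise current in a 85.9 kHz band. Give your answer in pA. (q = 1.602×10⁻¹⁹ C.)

818 pA

I_n = √(2qI·B)
2qI·B = 2 × 1.602×10⁻¹⁹ × 2.43×10⁻⁵ × 8.59×10⁴ = 6.69×10⁻¹⁹ A²
I_n = √(6.69×10⁻¹⁹) = 8.18×10⁻¹⁰ A = 818 pA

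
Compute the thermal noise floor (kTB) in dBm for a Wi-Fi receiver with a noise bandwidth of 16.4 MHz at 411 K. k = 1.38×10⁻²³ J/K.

−100.3 dBm

P_n = kTB = 1.38×10⁻²³ × 411 × 1.64×10⁷ = 9.30×10⁻¹⁴ W
In dBm: 10 log₁₀(9.30×10⁻¹⁴ / 10⁻³) = −100.3 dBm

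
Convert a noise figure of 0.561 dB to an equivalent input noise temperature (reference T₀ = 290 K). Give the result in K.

F = 10^(0.561/10) = 1.13789
T_e = (F − 1)·T₀ = (1.13789 − 1) × 290 = 40.0 K

40.0 K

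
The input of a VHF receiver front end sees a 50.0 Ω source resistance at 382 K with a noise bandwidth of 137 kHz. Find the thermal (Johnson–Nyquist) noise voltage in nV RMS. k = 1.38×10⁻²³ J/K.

380 nV

V_n = √(4kTRB)
4kTRB = 4 × 1.38×10⁻²³ × 382 × 5.00×10¹ × 1.37×10⁵ = 1.44×10⁻¹³ V²
V_n = √(1.44×10⁻¹³) = 3.80×10⁻⁷ V = 380 nV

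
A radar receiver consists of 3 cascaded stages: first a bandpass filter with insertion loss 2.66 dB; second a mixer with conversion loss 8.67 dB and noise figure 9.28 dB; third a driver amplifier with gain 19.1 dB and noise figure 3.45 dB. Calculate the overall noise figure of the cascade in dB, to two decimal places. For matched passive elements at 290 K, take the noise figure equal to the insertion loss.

Convert to linear (a loss of L dB is a gain of −L dB): F_i = 10^(NF_i/10), G_i = 10^(G_i,dB/10)
  Stage 1: F_1 = 10^(2.66/10) = 1.845, G_1 = 10^(−2.66/10) = 0.5420
  Stage 2: F_2 = 10^(9.28/10) = 8.472, G_2 = 10^(−8.67/10) = 0.1358
  Stage 3: F_3 = 10^(3.45/10) = 2.213, G_3 = 10^(19.1/10) = 81.28
Friis cascade:
  F = 1.845 + (8.472 − 1)/0.5420 + (2.213 − 1)/0.07362 = 32.11
NF = 10 log₁₀(32.11) = 15.07 dB

15.07 dB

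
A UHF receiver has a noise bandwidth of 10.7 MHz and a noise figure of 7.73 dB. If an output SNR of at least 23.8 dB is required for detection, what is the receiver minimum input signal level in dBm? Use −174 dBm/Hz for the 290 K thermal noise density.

−72.2 dBm

Sensitivity = −174 + 10 log₁₀(B) + NF + SNR_min
= −174 + 70.29 + 7.73 + 23.8
= −72.18 dBm → −72.2 dBm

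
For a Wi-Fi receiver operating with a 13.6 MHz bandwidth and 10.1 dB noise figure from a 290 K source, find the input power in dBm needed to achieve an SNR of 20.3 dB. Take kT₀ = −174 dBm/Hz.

−72.3 dBm

Sensitivity = −174 + 10 log₁₀(B) + NF + SNR_min
= −174 + 71.34 + 10.1 + 20.3
= −72.26 dBm → −72.3 dBm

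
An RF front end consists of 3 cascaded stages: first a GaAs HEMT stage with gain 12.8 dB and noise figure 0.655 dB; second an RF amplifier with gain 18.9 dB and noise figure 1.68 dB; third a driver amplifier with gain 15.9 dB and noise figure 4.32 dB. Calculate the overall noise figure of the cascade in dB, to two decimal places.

Convert to linear (a loss of L dB is a gain of −L dB): F_i = 10^(NF_i/10), G_i = 10^(G_i,dB/10)
  Stage 1: F_1 = 10^(0.655/10) = 1.163, G_1 = 10^(12.8/10) = 19.05
  Stage 2: F_2 = 10^(1.68/10) = 1.472, G_2 = 10^(18.9/10) = 77.62
  Stage 3: F_3 = 10^(4.32/10) = 2.704, G_3 = 10^(15.9/10) = 38.90
Friis cascade:
  F = 1.163 + (1.472 − 1)/19.05 + (2.704 − 1)/1479 = 1.189
NF = 10 log₁₀(1.189) = 0.75 dB

0.75 dB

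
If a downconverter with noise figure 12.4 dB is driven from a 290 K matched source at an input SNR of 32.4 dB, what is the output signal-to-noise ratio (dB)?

20.0 dB

By definition F = SNR_in/SNR_out, so in dB: SNR_out = SNR_in − NF
SNR_out = 32.4 − 12.4 = 20.0 dB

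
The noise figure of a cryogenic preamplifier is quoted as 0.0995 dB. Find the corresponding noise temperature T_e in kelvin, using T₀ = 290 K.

6.72 K

F = 10^(0.0995/10) = 1.02318
T_e = (F − 1)·T₀ = (1.02318 − 1) × 290 = 6.72 K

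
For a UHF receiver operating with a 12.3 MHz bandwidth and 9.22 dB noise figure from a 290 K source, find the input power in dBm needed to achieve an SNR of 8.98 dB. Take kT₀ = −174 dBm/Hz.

−84.9 dBm

Sensitivity = −174 + 10 log₁₀(B) + NF + SNR_min
= −174 + 70.9 + 9.22 + 8.98
= −84.90 dBm → −84.9 dBm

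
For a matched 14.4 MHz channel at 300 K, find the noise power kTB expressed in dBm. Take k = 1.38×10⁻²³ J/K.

P_n = kTB = 1.38×10⁻²³ × 300 × 1.44×10⁷ = 5.96×10⁻¹⁴ W
In dBm: 10 log₁₀(5.96×10⁻¹⁴ / 10⁻³) = −102.2 dBm

−102.2 dBm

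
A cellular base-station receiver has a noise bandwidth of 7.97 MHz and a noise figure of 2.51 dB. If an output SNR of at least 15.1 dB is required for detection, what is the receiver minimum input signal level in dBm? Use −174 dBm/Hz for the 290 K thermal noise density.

Sensitivity = −174 + 10 log₁₀(B) + NF + SNR_min
= −174 + 69.01 + 2.51 + 15.1
= −87.38 dBm → −87.4 dBm

−87.4 dBm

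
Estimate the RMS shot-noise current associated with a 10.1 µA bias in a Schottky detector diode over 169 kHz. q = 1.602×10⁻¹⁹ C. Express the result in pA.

I_n = √(2qI·B)
2qI·B = 2 × 1.602×10⁻¹⁹ × 1.01×10⁻⁵ × 1.69×10⁵ = 5.47×10⁻¹⁹ A²
I_n = √(5.47×10⁻¹⁹) = 7.40×10⁻¹⁰ A = 740 pA

740 pA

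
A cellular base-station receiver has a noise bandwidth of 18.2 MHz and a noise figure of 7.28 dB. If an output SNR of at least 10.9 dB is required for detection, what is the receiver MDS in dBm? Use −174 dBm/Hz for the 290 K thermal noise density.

Sensitivity = −174 + 10 log₁₀(B) + NF + SNR_min
= −174 + 72.6 + 7.28 + 10.9
= −83.22 dBm → −83.2 dBm

−83.2 dBm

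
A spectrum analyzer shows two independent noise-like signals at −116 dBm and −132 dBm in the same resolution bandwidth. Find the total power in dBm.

Convert to linear, add, convert back:
P₁ = 2.51×10⁻¹⁵ W, P₂ = 6.31×10⁻¹⁷ W
P_tot = 2.57×10⁻¹⁵ W → 10 log₁₀(P_tot / 10⁻³) = −115.9 dBm

−115.9 dBm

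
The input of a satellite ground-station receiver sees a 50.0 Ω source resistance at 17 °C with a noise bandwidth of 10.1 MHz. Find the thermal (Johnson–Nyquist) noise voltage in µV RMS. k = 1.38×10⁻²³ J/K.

T = 17 °C + 273.15 = 290.15 K
V_n = √(4kTRB)
4kTRB = 4 × 1.38×10⁻²³ × 290.15 × 5.00×10¹ × 1.01×10⁷ = 8.09×10⁻¹² V²
V_n = √(8.09×10⁻¹²) = 2.84×10⁻⁶ V = 2.84 µV

2.84 µV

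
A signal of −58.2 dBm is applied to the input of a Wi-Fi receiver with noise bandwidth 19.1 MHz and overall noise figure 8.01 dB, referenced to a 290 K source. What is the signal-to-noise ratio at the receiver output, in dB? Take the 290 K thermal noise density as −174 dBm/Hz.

Noise floor: N = −174 + 10 log₁₀(B) + NF
10 log₁₀(1.91×10⁷) = 72.81 dB
N = −174 + 72.81 + 8.01 = −93.18 dBm
SNR = P_sig − N = −58.2 − (−93.18) = 34.98 dB → 35.0 dB

35.0 dB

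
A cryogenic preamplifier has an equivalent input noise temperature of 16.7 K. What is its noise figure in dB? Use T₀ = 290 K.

0.243 dB

F = 1 + T_e/T₀ = 1 + 16.7/290 = 1.05759
NF = 10 log₁₀(1.05759) = 0.243 dB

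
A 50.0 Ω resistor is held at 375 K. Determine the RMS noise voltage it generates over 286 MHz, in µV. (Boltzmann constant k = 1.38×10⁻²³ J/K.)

V_n = √(4kTRB)
4kTRB = 4 × 1.38×10⁻²³ × 375 × 5.00×10¹ × 2.86×10⁸ = 2.96×10⁻¹⁰ V²
V_n = √(2.96×10⁻¹⁰) = 1.72×10⁻⁵ V = 17.2 µV

17.2 µV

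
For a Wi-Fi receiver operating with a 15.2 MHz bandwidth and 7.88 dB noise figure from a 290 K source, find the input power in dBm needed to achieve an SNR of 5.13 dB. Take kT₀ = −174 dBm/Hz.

−89.2 dBm

Sensitivity = −174 + 10 log₁₀(B) + NF + SNR_min
= −174 + 71.82 + 7.88 + 5.13
= −89.17 dBm → −89.2 dBm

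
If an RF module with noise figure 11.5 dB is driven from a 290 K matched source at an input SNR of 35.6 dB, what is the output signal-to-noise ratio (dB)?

By definition F = SNR_in/SNR_out, so in dB: SNR_out = SNR_in − NF
SNR_out = 35.6 − 11.5 = 24.1 dB

24.1 dB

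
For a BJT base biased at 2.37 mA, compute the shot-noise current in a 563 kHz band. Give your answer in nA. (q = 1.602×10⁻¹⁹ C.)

I_n = √(2qI·B)
2qI·B = 2 × 1.602×10⁻¹⁹ × 2.37×10⁻³ × 5.63×10⁵ = 4.28×10⁻¹⁶ A²
I_n = √(4.28×10⁻¹⁶) = 2.07×10⁻⁸ A = 20.7 nA

20.7 nA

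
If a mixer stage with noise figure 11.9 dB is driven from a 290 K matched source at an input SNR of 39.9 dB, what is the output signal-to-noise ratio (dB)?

28.0 dB

By definition F = SNR_in/SNR_out, so in dB: SNR_out = SNR_in − NF
SNR_out = 39.9 − 11.9 = 28.0 dB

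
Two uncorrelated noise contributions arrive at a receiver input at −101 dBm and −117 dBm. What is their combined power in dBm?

Convert to linear, add, convert back:
P₁ = 7.94×10⁻¹⁴ W, P₂ = 2.00×10⁻¹⁵ W
P_tot = 8.14×10⁻¹⁴ W → 10 log₁₀(P_tot / 10⁻³) = −100.9 dBm

−100.9 dBm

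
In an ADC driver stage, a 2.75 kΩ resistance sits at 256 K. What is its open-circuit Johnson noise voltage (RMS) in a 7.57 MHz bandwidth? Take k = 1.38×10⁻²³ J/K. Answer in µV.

V_n = √(4kTRB)
4kTRB = 4 × 1.38×10⁻²³ × 256 × 2.75×10³ × 7.57×10⁶ = 2.94×10⁻¹⁰ V²
V_n = √(2.94×10⁻¹⁰) = 1.72×10⁻⁵ V = 17.2 µV

17.2 µV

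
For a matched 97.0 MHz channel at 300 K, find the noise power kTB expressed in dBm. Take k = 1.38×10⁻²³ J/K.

P_n = kTB = 1.38×10⁻²³ × 300 × 9.70×10⁷ = 4.02×10⁻¹³ W
In dBm: 10 log₁₀(4.02×10⁻¹³ / 10⁻³) = −94.0 dBm

−94.0 dBm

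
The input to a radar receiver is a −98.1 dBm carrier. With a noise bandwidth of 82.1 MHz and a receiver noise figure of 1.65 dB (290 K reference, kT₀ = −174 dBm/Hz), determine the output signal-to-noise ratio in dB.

Noise floor: N = −174 + 10 log₁₀(B) + NF
10 log₁₀(8.21×10⁷) = 79.14 dB
N = −174 + 79.14 + 1.65 = −93.21 dBm
SNR = P_sig − N = −98.1 − (−93.21) = −4.89 dB → −4.9 dB

−4.9 dB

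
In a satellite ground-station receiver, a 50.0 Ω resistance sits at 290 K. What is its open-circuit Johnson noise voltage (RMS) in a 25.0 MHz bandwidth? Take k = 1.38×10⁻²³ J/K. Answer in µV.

4.47 µV

V_n = √(4kTRB)
4kTRB = 4 × 1.38×10⁻²³ × 290 × 5.00×10¹ × 2.50×10⁷ = 2.00×10⁻¹¹ V²
V_n = √(2.00×10⁻¹¹) = 4.47×10⁻⁶ V = 4.47 µV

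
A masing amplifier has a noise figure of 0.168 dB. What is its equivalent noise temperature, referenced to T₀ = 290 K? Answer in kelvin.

F = 10^(0.168/10) = 1.03944
T_e = (F − 1)·T₀ = (1.03944 − 1) × 290 = 11.4 K

11.4 K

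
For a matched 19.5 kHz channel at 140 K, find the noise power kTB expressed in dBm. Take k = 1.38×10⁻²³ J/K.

−134.2 dBm

P_n = kTB = 1.38×10⁻²³ × 140 × 1.95×10⁴ = 3.77×10⁻¹⁷ W
In dBm: 10 log₁₀(3.77×10⁻¹⁷ / 10⁻³) = −134.2 dBm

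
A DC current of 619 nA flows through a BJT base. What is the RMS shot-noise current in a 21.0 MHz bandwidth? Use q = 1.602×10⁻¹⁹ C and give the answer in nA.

2.04 nA

I_n = √(2qI·B)
2qI·B = 2 × 1.602×10⁻¹⁹ × 6.19×10⁻⁷ × 2.10×10⁷ = 4.16×10⁻¹⁸ A²
I_n = √(4.16×10⁻¹⁸) = 2.04×10⁻⁹ A = 2.04 nA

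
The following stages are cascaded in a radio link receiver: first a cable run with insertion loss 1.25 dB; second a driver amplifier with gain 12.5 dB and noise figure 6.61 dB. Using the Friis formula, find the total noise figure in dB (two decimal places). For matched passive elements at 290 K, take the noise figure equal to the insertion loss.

7.86 dB

Convert to linear (a loss of L dB is a gain of −L dB): F_i = 10^(NF_i/10), G_i = 10^(G_i,dB/10)
  Stage 1: F_1 = 10^(1.25/10) = 1.334, G_1 = 10^(−1.25/10) = 0.7499
  Stage 2: F_2 = 10^(6.61/10) = 4.581, G_2 = 10^(12.5/10) = 17.78
Friis cascade:
  F = 1.334 + (4.581 − 1)/0.7499 = 6.109
NF = 10 log₁₀(6.109) = 7.86 dB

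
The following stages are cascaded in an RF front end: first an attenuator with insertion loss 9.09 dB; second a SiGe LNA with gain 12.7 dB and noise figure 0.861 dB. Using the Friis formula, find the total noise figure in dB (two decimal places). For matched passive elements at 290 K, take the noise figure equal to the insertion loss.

9.95 dB

Convert to linear (a loss of L dB is a gain of −L dB): F_i = 10^(NF_i/10), G_i = 10^(G_i,dB/10)
  Stage 1: F_1 = 10^(9.09/10) = 8.110, G_1 = 10^(−9.09/10) = 0.1233
  Stage 2: F_2 = 10^(0.861/10) = 1.219, G_2 = 10^(12.7/10) = 18.62
Friis cascade:
  F = 8.110 + (1.219 − 1)/0.1233 = 9.888
NF = 10 log₁₀(9.888) = 9.95 dB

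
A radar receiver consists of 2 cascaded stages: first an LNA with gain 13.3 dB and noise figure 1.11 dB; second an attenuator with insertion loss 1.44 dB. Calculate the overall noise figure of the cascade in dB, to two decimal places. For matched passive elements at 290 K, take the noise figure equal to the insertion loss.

1.17 dB

Convert to linear (a loss of L dB is a gain of −L dB): F_i = 10^(NF_i/10), G_i = 10^(G_i,dB/10)
  Stage 1: F_1 = 10^(1.11/10) = 1.291, G_1 = 10^(13.3/10) = 21.38
  Stage 2: F_2 = 10^(1.44/10) = 1.393, G_2 = 10^(−1.44/10) = 0.7178
Friis cascade:
  F = 1.291 + (1.393 − 1)/21.38 = 1.310
NF = 10 log₁₀(1.310) = 1.17 dB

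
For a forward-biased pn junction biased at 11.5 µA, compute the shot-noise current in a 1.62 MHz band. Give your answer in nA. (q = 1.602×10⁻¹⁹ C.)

I_n = √(2qI·B)
2qI·B = 2 × 1.602×10⁻¹⁹ × 1.15×10⁻⁵ × 1.62×10⁶ = 5.97×10⁻¹⁸ A²
I_n = √(5.97×10⁻¹⁸) = 2.44×10⁻⁹ A = 2.44 nA

2.44 nA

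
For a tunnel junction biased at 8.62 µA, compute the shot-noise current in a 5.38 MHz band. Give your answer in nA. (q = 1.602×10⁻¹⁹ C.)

3.85 nA

I_n = √(2qI·B)
2qI·B = 2 × 1.602×10⁻¹⁹ × 8.62×10⁻⁶ × 5.38×10⁶ = 1.49×10⁻¹⁷ A²
I_n = √(1.49×10⁻¹⁷) = 3.85×10⁻⁹ A = 3.85 nA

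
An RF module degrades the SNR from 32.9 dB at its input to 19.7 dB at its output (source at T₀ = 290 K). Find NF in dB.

NF (dB) = SNR_in(dB) − SNR_out(dB) when the source is at T₀
NF = 32.9 − 19.7 = 13.2 dB

13.2 dB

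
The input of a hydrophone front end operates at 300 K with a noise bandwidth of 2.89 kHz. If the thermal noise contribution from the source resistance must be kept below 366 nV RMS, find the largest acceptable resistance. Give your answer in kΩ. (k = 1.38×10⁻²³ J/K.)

Johnson–Nyquist: V_n = √(4kTRB) ⇒ R = V_n² / (4kTB)
4kTB = 4 × 1.38×10⁻²³ × 300 × 2.89×10³ = 4.79×10⁻¹⁷
R = (3.66×10⁻⁷)² / 4.79×10⁻¹⁷ = 2.80×10³ Ω = 2.80 kΩ

2.80 kΩ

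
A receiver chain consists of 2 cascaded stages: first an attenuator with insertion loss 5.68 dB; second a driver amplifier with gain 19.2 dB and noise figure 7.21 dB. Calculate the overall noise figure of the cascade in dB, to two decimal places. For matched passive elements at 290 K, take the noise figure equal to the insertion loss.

12.89 dB

Convert to linear (a loss of L dB is a gain of −L dB): F_i = 10^(NF_i/10), G_i = 10^(G_i,dB/10)
  Stage 1: F_1 = 10^(5.68/10) = 3.698, G_1 = 10^(−5.68/10) = 0.2704
  Stage 2: F_2 = 10^(7.21/10) = 5.260, G_2 = 10^(19.2/10) = 83.18
Friis cascade:
  F = 3.698 + (5.260 − 1)/0.2704 = 19.45
NF = 10 log₁₀(19.45) = 12.89 dB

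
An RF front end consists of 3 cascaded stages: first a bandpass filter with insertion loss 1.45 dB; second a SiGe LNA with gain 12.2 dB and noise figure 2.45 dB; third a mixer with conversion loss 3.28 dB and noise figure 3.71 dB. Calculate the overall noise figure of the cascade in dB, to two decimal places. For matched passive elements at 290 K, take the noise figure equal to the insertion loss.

4.10 dB

Convert to linear (a loss of L dB is a gain of −L dB): F_i = 10^(NF_i/10), G_i = 10^(G_i,dB/10)
  Stage 1: F_1 = 10^(1.45/10) = 1.396, G_1 = 10^(−1.45/10) = 0.7161
  Stage 2: F_2 = 10^(2.45/10) = 1.758, G_2 = 10^(12.2/10) = 16.60
  Stage 3: F_3 = 10^(3.71/10) = 2.350, G_3 = 10^(−3.28/10) = 0.4699
Friis cascade:
  F = 1.396 + (1.758 − 1)/0.7161 + (2.350 − 1)/11.89 = 2.568
NF = 10 log₁₀(2.568) = 4.10 dB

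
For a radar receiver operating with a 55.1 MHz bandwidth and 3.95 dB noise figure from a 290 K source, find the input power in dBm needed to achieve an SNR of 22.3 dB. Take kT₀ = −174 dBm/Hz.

−70.3 dBm

Sensitivity = −174 + 10 log₁₀(B) + NF + SNR_min
= −174 + 77.41 + 3.95 + 22.3
= −70.34 dBm → −70.3 dBm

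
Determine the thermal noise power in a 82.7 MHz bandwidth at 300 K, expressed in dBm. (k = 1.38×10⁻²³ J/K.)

−94.7 dBm

P_n = kTB = 1.38×10⁻²³ × 300 × 8.27×10⁷ = 3.42×10⁻¹³ W
In dBm: 10 log₁₀(3.42×10⁻¹³ / 10⁻³) = −94.7 dBm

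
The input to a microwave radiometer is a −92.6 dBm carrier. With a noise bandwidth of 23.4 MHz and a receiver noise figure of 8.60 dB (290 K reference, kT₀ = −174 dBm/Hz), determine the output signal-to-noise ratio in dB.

Noise floor: N = −174 + 10 log₁₀(B) + NF
10 log₁₀(2.34×10⁷) = 73.69 dB
N = −174 + 73.69 + 8.60 = −91.71 dBm
SNR = P_sig − N = −92.6 − (−91.71) = −0.89 dB → −0.9 dB

−0.9 dB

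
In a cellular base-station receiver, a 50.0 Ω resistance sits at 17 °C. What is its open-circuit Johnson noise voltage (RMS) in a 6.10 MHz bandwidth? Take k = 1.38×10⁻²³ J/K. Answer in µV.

2.21 µV

T = 17 °C + 273.15 = 290.15 K
V_n = √(4kTRB)
4kTRB = 4 × 1.38×10⁻²³ × 290.15 × 5.00×10¹ × 6.10×10⁶ = 4.88×10⁻¹² V²
V_n = √(4.88×10⁻¹²) = 2.21×10⁻⁶ V = 2.21 µV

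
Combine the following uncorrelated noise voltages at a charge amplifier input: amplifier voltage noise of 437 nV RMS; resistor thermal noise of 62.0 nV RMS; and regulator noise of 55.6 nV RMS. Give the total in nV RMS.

Uncorrelated sources add in power (mean-square): V_tot = √(ΣV_i²)
V_tot = √[(4.37×10⁻⁷)² + (6.20×10⁻⁸)² + (5.56×10⁻⁸)²] = 4.45×10⁻⁷ V = 445 nV

445 nV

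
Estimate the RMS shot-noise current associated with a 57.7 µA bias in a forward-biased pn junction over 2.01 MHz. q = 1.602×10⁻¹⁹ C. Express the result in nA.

6.10 nA

I_n = √(2qI·B)
2qI·B = 2 × 1.602×10⁻¹⁹ × 5.77×10⁻⁵ × 2.01×10⁶ = 3.72×10⁻¹⁷ A²
I_n = √(3.72×10⁻¹⁷) = 6.10×10⁻⁹ A = 6.10 nA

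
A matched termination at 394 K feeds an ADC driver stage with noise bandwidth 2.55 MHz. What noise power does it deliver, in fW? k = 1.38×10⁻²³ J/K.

P_n = kTB = 1.38×10⁻²³ × 394 × 2.55×10⁶ = 1.39×10⁻¹⁴ W = 13.9 fW

13.9 fW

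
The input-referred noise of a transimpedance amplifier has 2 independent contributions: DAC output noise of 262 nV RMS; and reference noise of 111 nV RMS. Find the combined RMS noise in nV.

Uncorrelated sources add in power (mean-square): V_tot = √(ΣV_i²)
V_tot = √[(2.62×10⁻⁷)² + (1.11×10⁻⁷)²] = 2.85×10⁻⁷ V = 285 nV

285 nV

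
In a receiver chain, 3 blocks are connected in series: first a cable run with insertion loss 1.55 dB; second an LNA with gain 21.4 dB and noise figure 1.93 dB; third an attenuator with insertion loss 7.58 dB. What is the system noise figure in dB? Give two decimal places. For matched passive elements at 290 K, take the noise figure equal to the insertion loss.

Convert to linear (a loss of L dB is a gain of −L dB): F_i = 10^(NF_i/10), G_i = 10^(G_i,dB/10)
  Stage 1: F_1 = 10^(1.55/10) = 1.429, G_1 = 10^(−1.55/10) = 0.6998
  Stage 2: F_2 = 10^(1.93/10) = 1.560, G_2 = 10^(21.4/10) = 138.0
  Stage 3: F_3 = 10^(7.58/10) = 5.728, G_3 = 10^(−7.58/10) = 0.1746
Friis cascade:
  F = 1.429 + (1.560 − 1)/0.6998 + (5.728 − 1)/96.61 = 2.277
NF = 10 log₁₀(2.277) = 3.57 dB

3.57 dB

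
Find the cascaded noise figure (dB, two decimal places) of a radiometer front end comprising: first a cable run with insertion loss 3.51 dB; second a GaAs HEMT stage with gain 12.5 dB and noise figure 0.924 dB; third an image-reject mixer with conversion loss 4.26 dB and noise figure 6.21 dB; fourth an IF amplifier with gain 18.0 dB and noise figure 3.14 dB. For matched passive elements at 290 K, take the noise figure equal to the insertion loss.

5.48 dB

Convert to linear (a loss of L dB is a gain of −L dB): F_i = 10^(NF_i/10), G_i = 10^(G_i,dB/10)
  Stage 1: F_1 = 10^(3.51/10) = 2.244, G_1 = 10^(−3.51/10) = 0.4457
  Stage 2: F_2 = 10^(0.924/10) = 1.237, G_2 = 10^(12.5/10) = 17.78
  Stage 3: F_3 = 10^(6.21/10) = 4.178, G_3 = 10^(−4.26/10) = 0.3750
  Stage 4: F_4 = 10^(3.14/10) = 2.061, G_4 = 10^(18.0/10) = 63.10
Friis cascade:
  F = 2.244 + (1.237 − 1)/0.4457 + (4.178 − 1)/7.925 + (2.061 − 1)/2.972 = 3.534
NF = 10 log₁₀(3.534) = 5.48 dB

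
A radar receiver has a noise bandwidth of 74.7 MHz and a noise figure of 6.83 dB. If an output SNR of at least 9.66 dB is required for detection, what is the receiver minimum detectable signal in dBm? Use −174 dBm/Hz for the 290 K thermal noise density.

−78.8 dBm

Sensitivity = −174 + 10 log₁₀(B) + NF + SNR_min
= −174 + 78.73 + 6.83 + 9.66
= −78.78 dBm → −78.8 dBm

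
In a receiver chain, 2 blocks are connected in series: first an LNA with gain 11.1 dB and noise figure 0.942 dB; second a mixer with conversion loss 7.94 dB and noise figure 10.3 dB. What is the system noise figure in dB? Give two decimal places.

Convert to linear (a loss of L dB is a gain of −L dB): F_i = 10^(NF_i/10), G_i = 10^(G_i,dB/10)
  Stage 1: F_1 = 10^(0.942/10) = 1.242, G_1 = 10^(11.1/10) = 12.88
  Stage 2: F_2 = 10^(10.3/10) = 10.72, G_2 = 10^(−7.94/10) = 0.1607
Friis cascade:
  F = 1.242 + (10.72 − 1)/12.88 = 1.996
NF = 10 log₁₀(1.996) = 3.00 dB

3.00 dB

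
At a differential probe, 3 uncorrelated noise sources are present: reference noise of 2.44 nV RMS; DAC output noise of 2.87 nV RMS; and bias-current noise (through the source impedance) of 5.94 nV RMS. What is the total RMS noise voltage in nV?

7.03 nV

Uncorrelated sources add in power (mean-square): V_tot = √(ΣV_i²)
V_tot = √[(2.44×10⁻⁹)² + (2.87×10⁻⁹)² + (5.94×10⁻⁹)²] = 7.03×10⁻⁹ V = 7.03 nV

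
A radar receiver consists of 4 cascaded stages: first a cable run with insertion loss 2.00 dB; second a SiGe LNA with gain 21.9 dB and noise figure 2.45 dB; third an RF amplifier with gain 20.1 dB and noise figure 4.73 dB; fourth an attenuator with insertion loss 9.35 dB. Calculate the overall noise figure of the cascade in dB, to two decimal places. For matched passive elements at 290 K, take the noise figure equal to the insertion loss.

Convert to linear (a loss of L dB is a gain of −L dB): F_i = 10^(NF_i/10), G_i = 10^(G_i,dB/10)
  Stage 1: F_1 = 10^(2.00/10) = 1.585, G_1 = 10^(−2.00/10) = 0.6310
  Stage 2: F_2 = 10^(2.45/10) = 1.758, G_2 = 10^(21.9/10) = 154.9
  Stage 3: F_3 = 10^(4.73/10) = 2.972, G_3 = 10^(20.1/10) = 102.3
  Stage 4: F_4 = 10^(9.35/10) = 8.610, G_4 = 10^(−9.35/10) = 0.1161
Friis cascade:
  F = 1.585 + (1.758 − 1)/0.6310 + (2.972 − 1)/97.72 + (8.610 − 1)/1.000×10⁴ = 2.807
NF = 10 log₁₀(2.807) = 4.48 dB

4.48 dB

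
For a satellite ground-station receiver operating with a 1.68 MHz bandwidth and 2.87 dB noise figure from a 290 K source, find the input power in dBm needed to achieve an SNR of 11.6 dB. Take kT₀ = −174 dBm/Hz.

Sensitivity = −174 + 10 log₁₀(B) + NF + SNR_min
= −174 + 62.25 + 2.87 + 11.6
= −97.28 dBm → −97.3 dBm

−97.3 dBm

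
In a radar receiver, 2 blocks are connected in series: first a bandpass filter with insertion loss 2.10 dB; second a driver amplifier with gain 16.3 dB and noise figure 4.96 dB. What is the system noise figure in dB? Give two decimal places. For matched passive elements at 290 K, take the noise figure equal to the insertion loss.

Convert to linear (a loss of L dB is a gain of −L dB): F_i = 10^(NF_i/10), G_i = 10^(G_i,dB/10)
  Stage 1: F_1 = 10^(2.10/10) = 1.622, G_1 = 10^(−2.10/10) = 0.6166
  Stage 2: F_2 = 10^(4.96/10) = 3.133, G_2 = 10^(16.3/10) = 42.66
Friis cascade:
  F = 1.622 + (3.133 − 1)/0.6166 = 5.082
NF = 10 log₁₀(5.082) = 7.06 dB

7.06 dB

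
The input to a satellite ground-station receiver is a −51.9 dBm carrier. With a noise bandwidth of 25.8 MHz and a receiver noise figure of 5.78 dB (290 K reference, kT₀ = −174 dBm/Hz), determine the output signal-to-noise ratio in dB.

42.2 dB

Noise floor: N = −174 + 10 log₁₀(B) + NF
10 log₁₀(2.58×10⁷) = 74.12 dB
N = −174 + 74.12 + 5.78 = −94.10 dBm
SNR = P_sig − N = −51.9 − (−94.10) = 42.20 dB → 42.2 dB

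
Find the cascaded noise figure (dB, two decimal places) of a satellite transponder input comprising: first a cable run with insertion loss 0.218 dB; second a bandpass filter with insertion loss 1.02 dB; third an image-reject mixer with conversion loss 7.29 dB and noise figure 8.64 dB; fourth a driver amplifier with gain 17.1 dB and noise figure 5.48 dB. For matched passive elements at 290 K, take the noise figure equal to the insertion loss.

Convert to linear (a loss of L dB is a gain of −L dB): F_i = 10^(NF_i/10), G_i = 10^(G_i,dB/10)
  Stage 1: F_1 = 10^(0.218/10) = 1.051, G_1 = 10^(−0.218/10) = 0.9510
  Stage 2: F_2 = 10^(1.02/10) = 1.265, G_2 = 10^(−1.02/10) = 0.7907
  Stage 3: F_3 = 10^(8.64/10) = 7.311, G_3 = 10^(−7.29/10) = 0.1866
  Stage 4: F_4 = 10^(5.48/10) = 3.532, G_4 = 10^(17.1/10) = 51.29
Friis cascade:
  F = 1.051 + (1.265 − 1)/0.9510 + (7.311 − 1)/0.7520 + (3.532 − 1)/0.1403 = 27.76
NF = 10 log₁₀(27.76) = 14.43 dB

14.43 dB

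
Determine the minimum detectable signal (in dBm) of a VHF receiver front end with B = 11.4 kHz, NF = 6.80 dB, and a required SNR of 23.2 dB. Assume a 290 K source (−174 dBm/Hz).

−103.4 dBm

Sensitivity = −174 + 10 log₁₀(B) + NF + SNR_min
= −174 + 40.57 + 6.80 + 23.2
= −103.43 dBm → −103.4 dBm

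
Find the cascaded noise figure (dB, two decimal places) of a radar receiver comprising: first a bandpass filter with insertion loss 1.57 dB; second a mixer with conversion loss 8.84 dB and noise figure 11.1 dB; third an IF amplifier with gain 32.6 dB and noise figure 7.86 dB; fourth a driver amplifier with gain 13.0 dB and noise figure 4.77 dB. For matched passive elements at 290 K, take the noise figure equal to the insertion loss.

Convert to linear (a loss of L dB is a gain of −L dB): F_i = 10^(NF_i/10), G_i = 10^(G_i,dB/10)
  Stage 1: F_1 = 10^(1.57/10) = 1.435, G_1 = 10^(−1.57/10) = 0.6966
  Stage 2: F_2 = 10^(11.1/10) = 12.88, G_2 = 10^(−8.84/10) = 0.1306
  Stage 3: F_3 = 10^(7.86/10) = 6.109, G_3 = 10^(32.6/10) = 1820
  Stage 4: F_4 = 10^(4.77/10) = 2.999, G_4 = 10^(13.0/10) = 19.95
Friis cascade:
  F = 1.435 + (12.88 − 1)/0.6966 + (6.109 − 1)/0.09099 + (2.999 − 1)/165.6 = 74.66
NF = 10 log₁₀(74.66) = 18.73 dB

18.73 dB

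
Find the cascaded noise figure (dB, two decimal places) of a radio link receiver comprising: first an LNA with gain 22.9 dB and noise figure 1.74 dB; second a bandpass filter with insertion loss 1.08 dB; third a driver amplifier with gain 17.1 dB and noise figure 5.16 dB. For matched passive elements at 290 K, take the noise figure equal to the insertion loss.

1.79 dB

Convert to linear (a loss of L dB is a gain of −L dB): F_i = 10^(NF_i/10), G_i = 10^(G_i,dB/10)
  Stage 1: F_1 = 10^(1.74/10) = 1.493, G_1 = 10^(22.9/10) = 195.0
  Stage 2: F_2 = 10^(1.08/10) = 1.282, G_2 = 10^(−1.08/10) = 0.7798
  Stage 3: F_3 = 10^(5.16/10) = 3.281, G_3 = 10^(17.1/10) = 51.29
Friis cascade:
  F = 1.493 + (1.282 − 1)/195.0 + (3.281 − 1)/152.1 = 1.509
NF = 10 log₁₀(1.509) = 1.79 dB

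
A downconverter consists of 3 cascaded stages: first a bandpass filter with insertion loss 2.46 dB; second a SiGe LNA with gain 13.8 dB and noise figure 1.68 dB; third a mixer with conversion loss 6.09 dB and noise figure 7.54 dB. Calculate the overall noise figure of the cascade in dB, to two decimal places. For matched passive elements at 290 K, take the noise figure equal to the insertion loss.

Convert to linear (a loss of L dB is a gain of −L dB): F_i = 10^(NF_i/10), G_i = 10^(G_i,dB/10)
  Stage 1: F_1 = 10^(2.46/10) = 1.762, G_1 = 10^(−2.46/10) = 0.5675
  Stage 2: F_2 = 10^(1.68/10) = 1.472, G_2 = 10^(13.8/10) = 23.99
  Stage 3: F_3 = 10^(7.54/10) = 5.675, G_3 = 10^(−6.09/10) = 0.2460
Friis cascade:
  F = 1.762 + (1.472 − 1)/0.5675 + (5.675 − 1)/13.61 = 2.938
NF = 10 log₁₀(2.938) = 4.68 dB

4.68 dB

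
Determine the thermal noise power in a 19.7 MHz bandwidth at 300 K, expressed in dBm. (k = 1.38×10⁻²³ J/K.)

P_n = kTB = 1.38×10⁻²³ × 300 × 1.97×10⁷ = 8.16×10⁻¹⁴ W
In dBm: 10 log₁₀(8.16×10⁻¹⁴ / 10⁻³) = −100.9 dBm

−100.9 dBm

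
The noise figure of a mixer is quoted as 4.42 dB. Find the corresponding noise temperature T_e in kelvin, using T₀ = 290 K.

512 K

F = 10^(4.42/10) = 2.76694
T_e = (F − 1)·T₀ = (2.76694 − 1) × 290 = 512 K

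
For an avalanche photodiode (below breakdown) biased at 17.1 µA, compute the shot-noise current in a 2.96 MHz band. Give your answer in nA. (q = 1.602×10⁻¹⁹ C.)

4.03 nA

I_n = √(2qI·B)
2qI·B = 2 × 1.602×10⁻¹⁹ × 1.71×10⁻⁵ × 2.96×10⁶ = 1.62×10⁻¹⁷ A²
I_n = √(1.62×10⁻¹⁷) = 4.03×10⁻⁹ A = 4.03 nA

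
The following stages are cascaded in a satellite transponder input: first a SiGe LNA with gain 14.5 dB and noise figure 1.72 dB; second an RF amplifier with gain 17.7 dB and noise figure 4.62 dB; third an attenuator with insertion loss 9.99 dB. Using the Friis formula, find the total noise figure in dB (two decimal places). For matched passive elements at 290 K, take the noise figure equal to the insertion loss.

Convert to linear (a loss of L dB is a gain of −L dB): F_i = 10^(NF_i/10), G_i = 10^(G_i,dB/10)
  Stage 1: F_1 = 10^(1.72/10) = 1.486, G_1 = 10^(14.5/10) = 28.18
  Stage 2: F_2 = 10^(4.62/10) = 2.897, G_2 = 10^(17.7/10) = 58.88
  Stage 3: F_3 = 10^(9.99/10) = 9.977, G_3 = 10^(−9.99/10) = 0.1002
Friis cascade:
  F = 1.486 + (2.897 − 1)/28.18 + (9.977 − 1)/1660 = 1.559
NF = 10 log₁₀(1.559) = 1.93 dB

1.93 dB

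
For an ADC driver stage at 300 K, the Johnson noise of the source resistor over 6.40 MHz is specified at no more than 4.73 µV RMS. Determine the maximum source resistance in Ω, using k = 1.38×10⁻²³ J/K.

Johnson–Nyquist: V_n = √(4kTRB) ⇒ R = V_n² / (4kTB)
4kTB = 4 × 1.38×10⁻²³ × 300 × 6.40×10⁶ = 1.06×10⁻¹³
R = (4.73×10⁻⁶)² / 1.06×10⁻¹³ = 2.11×10² Ω = 211 Ω

211 Ω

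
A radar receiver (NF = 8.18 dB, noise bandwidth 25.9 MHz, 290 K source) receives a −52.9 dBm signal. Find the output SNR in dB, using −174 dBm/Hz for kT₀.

38.8 dB

Noise floor: N = −174 + 10 log₁₀(B) + NF
10 log₁₀(2.59×10⁷) = 74.13 dB
N = −174 + 74.13 + 8.18 = −91.69 dBm
SNR = P_sig − N = −52.9 − (−91.69) = 38.79 dB → 38.8 dB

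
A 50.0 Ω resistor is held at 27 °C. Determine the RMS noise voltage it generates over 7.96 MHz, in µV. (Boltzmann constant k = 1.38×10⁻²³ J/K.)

2.57 µV

T = 27 °C + 273.15 = 300.15 K
V_n = √(4kTRB)
4kTRB = 4 × 1.38×10⁻²³ × 300.15 × 5.00×10¹ × 7.96×10⁶ = 6.59×10⁻¹² V²
V_n = √(6.59×10⁻¹²) = 2.57×10⁻⁶ V = 2.57 µV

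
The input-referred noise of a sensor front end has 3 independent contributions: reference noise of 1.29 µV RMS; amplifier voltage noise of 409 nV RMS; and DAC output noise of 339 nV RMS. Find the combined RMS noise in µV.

Uncorrelated sources add in power (mean-square): V_tot = √(ΣV_i²)
V_tot = √[(1.29×10⁻⁶)² + (4.09×10⁻⁷)² + (3.39×10⁻⁷)²] = 1.40×10⁻⁶ V = 1.40 µV

1.40 µV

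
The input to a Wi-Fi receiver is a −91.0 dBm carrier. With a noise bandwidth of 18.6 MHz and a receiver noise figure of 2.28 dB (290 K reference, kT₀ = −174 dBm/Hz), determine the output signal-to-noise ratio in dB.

Noise floor: N = −174 + 10 log₁₀(B) + NF
10 log₁₀(1.86×10⁷) = 72.7 dB
N = −174 + 72.7 + 2.28 = −99.02 dBm
SNR = P_sig − N = −91.0 − (−99.02) = 8.02 dB → 8.0 dB

8.0 dB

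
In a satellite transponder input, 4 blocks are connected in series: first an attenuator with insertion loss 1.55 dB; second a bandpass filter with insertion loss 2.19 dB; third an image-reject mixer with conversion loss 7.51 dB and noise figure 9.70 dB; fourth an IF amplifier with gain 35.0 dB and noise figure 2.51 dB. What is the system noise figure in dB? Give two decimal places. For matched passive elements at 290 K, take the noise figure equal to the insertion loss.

15.12 dB

Convert to linear (a loss of L dB is a gain of −L dB): F_i = 10^(NF_i/10), G_i = 10^(G_i,dB/10)
  Stage 1: F_1 = 10^(1.55/10) = 1.429, G_1 = 10^(−1.55/10) = 0.6998
  Stage 2: F_2 = 10^(2.19/10) = 1.656, G_2 = 10^(−2.19/10) = 0.6039
  Stage 3: F_3 = 10^(9.70/10) = 9.333, G_3 = 10^(−7.51/10) = 0.1774
  Stage 4: F_4 = 10^(2.51/10) = 1.782, G_4 = 10^(35.0/10) = 3162
Friis cascade:
  F = 1.429 + (1.656 − 1)/0.6998 + (9.333 − 1)/0.4227 + (1.782 − 1)/0.07499 = 32.51
NF = 10 log₁₀(32.51) = 15.12 dB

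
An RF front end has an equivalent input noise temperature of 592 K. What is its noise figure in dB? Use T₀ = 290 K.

F = 1 + T_e/T₀ = 1 + 592/290 = 3.04138
NF = 10 log₁₀(3.04138) = 4.83 dB

4.83 dB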